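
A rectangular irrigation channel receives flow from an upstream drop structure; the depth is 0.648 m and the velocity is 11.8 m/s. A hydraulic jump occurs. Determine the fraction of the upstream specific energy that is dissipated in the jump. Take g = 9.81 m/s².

ΔE/E₁ = 0.462 (46.2%)

Fr₁ = V₁/√(g·y₁) = 11.8/√(9.81×0.648) = 4.68.
By Bélanger, y₂/y₁ = ½[√(1 + 8Fr₁²) − 1] = ½[√176.2 − 1] = 6.14.
y₂ = 6.14 × 0.648 = 3.98 m.
E₁ = y₁ + V₁²/2g = 7.74 m. ΔE = (y₂ − y₁)³/(4y₁y₂) = 3.58 m. ΔE/E₁ = 3.58/7.74 = 0.462.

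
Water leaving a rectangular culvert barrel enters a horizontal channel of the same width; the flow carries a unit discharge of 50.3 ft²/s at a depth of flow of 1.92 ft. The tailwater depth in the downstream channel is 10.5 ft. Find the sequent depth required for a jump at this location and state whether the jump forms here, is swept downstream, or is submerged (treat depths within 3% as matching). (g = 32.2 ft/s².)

V₁ = q/y₁ = 50.3/1.92 = 26.2 ft/s. Fr₁ = V₁/√(g·y₁) = 26.2/√(32.2×1.92) = 3.33.
From the momentum equation for a rectangular channel, y₂/y₁ = ½[√(1 + 8Fr₁²) − 1] = ½[√89.81 − 1] = 4.24.
y₂ = 4.24 × 1.92 = 8.14 ft.
Tailwater y_tw = 10.5 ft: y_tw > y₂, so the jump is submerged.

y₂ = 8.14 ft; the jump is submerged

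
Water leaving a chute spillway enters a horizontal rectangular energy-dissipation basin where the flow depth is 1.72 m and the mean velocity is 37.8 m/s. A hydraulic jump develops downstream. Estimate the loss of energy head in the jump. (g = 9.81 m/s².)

Fr₁ = V₁/√(g·y₁) = 37.8/√(9.81×1.72) = 9.20.
Bélanger equation: y₂/y₁ = ½[√(1 + 8Fr₁²) − 1] = ½[√678.4 − 1] = 12.5.
y₂ = 12.5 × 1.72 = 21.5 m.
Head loss: ΔE = (y₂ − y₁)³/(4y₁y₂) = (21.5 − 1.72)³/(4×1.72×21.5) = 7786/148 = 52.5 m.

ΔE = 52.5 m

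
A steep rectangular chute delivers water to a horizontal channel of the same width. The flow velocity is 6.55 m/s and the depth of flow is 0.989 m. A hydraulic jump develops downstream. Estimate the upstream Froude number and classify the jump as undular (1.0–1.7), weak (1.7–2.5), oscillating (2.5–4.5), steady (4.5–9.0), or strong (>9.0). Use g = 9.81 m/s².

Fr₁ = 2.10; weak jump

Fr₁ = V₁/√(g·y₁) = 6.55/√(9.81×0.989) = 2.10.
Fr₁ = 2.10 lies in the weak range.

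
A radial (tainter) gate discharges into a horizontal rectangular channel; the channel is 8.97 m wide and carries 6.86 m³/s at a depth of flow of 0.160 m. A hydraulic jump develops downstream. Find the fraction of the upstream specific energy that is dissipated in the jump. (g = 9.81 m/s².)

q = Q/b = 6.86/8.97 = 0.765 m²/s; V₁ = q/y₁ = 4.78 m/s. Fr₁ = V₁/√(g·y₁) = 3.82.
Bélanger equation: y₂/y₁ = ½[√(1 + 8Fr₁²) − 1] = ½[√117.4 − 1] = 4.92.
y₂ = 4.92 × 0.160 = 0.787 m.
E₁ = y₁ + V₁²/2g = 1.32 m. ΔE = (y₂ − y₁)³/(4y₁y₂) = 0.489 m. ΔE/E₁ = 0.489/1.32 = 0.369.

ΔE/E₁ = 0.369 (36.9%)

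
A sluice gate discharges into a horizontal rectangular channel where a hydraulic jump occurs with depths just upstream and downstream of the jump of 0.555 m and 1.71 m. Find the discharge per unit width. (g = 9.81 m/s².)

q = 3.25 m²/s

For a rectangular channel the momentum equation gives q² = ½·g·y₁·y₂·(y₁ + y₂) = ½×9.81×0.555×1.71×2.27 = 10.5.
q = √10.5 = 3.25 m²/s.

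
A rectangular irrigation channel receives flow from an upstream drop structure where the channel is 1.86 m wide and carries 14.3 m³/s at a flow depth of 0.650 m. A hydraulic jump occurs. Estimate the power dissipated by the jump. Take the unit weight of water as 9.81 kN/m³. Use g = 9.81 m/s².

q = Q/b = 14.3/1.86 = 7.69 m²/s; V₁ = q/y₁ = 11.8 m/s. Fr₁ = V₁/√(g·y₁) = 4.68.
From the momentum equation for a rectangular channel, y₂/y₁ = ½[√(1 + 8Fr₁²) − 1] = ½[√176.5 − 1] = 6.14.
y₂ = 6.14 × 0.650 = 3.99 m.
V₂ = q/y₂ = 7.69/3.99 = 1.93 m/s. E₁ = y₁ + V₁²/2g = 7.78 m; E₂ = y₂ + V₂²/2g = 4.18 m. ΔE = E₁ − E₂ = 3.60 m.
P = γ·Q·ΔE = 9.81 × 14.3 × 3.60 = 505 kW.

P = 505 kW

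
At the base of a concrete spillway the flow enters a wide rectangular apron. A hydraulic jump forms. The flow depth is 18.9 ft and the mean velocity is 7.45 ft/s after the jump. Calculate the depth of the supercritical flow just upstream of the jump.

Fr₂ = V₂/√(g·y₂) = 7.45/√(32.2×18.9) = 0.302.
The Bélanger relation is symmetric: y₁/y₂ = ½[√(1 + 8Fr₂²) − 1] = ½[√1.730 − 1] = 0.158.
y₁ = 0.158 × 18.9 = 2.98 ft.

y₁ = 2.98 ft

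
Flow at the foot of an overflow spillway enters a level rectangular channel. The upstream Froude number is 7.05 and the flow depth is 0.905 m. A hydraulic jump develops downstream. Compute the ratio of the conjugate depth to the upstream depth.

y₂/y₁ = 9.48

Fr₁ = 7.05 (given).
From the momentum equation for a rectangular channel, y₂/y₁ = ½[√(1 + 8Fr₁²) − 1] = ½[√398.6 − 1] = 9.48.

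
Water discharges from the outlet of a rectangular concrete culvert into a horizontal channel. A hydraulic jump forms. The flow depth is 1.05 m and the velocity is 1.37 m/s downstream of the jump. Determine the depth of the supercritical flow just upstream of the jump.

Fr₂ = V₂/√(g·y₂) = 1.37/√(9.81×1.05) = 0.427.
Since the conjugate-depth ratio holds either way, y₁/y₂ = ½[√(1 + 8Fr₂²) − 1] = ½[√2.458 − 1] = 0.284.
y₁ = 0.284 × 1.05 = 0.298 m.

y₁ = 0.298 m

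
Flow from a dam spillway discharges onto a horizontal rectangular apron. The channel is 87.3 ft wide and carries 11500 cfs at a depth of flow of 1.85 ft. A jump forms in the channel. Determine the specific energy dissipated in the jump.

ΔE = 56.9 ft

q = Q/b = 11500/87.3 = 132 ft²/s; V₁ = q/y₁ = 71.2 ft/s. Fr₁ = V₁/√(g·y₁) = 9.23.
Conjugate-depth relation: y₂/y₁ = ½[√(1 + 8Fr₁²) − 1] = ½[√681.9 − 1] = 12.6.
y₂ = 12.6 × 1.85 = 23.2 ft.
Head loss: ΔE = (y₂ − y₁)³/(4y₁y₂) = (23.2 − 1.85)³/(4×1.85×23.2) = 9773/172 = 56.9 ft.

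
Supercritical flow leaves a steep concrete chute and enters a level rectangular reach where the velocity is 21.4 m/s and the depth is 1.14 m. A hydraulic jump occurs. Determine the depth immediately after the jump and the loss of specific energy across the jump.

y₂ = 9.76 m; ΔE = 14.4 m

Fr₁ = V₁/√(g·y₁) = 21.4/√(9.81×1.14) = 6.40.
From the momentum equation for a rectangular channel, y₂/y₁ = ½[√(1 + 8Fr₁²) − 1] = ½[√328.6 − 1] = 8.56.
y₂ = 8.56 × 1.14 = 9.76 m.
Head loss: ΔE = (y₂ − y₁)³/(4y₁y₂) = (9.76 − 1.14)³/(4×1.14×9.76) = 641/44.5 = 14.4 m.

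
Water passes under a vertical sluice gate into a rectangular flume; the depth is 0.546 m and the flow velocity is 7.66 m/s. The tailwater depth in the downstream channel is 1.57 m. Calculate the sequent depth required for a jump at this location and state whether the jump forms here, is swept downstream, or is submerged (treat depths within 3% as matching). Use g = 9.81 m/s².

Fr₁ = V₁/√(g·y₁) = 7.66/√(9.81×0.546) = 3.31.
From the momentum equation for a rectangular channel, y₂/y₁ = ½[√(1 + 8Fr₁²) − 1] = ½[√88.64 − 1] = 4.21.
y₂ = 4.21 × 0.546 = 2.30 m.
Tailwater y_tw = 1.57 m: y_tw < y₂, so the jump is swept downstream.

y₂ = 2.30 m; the jump is swept downstream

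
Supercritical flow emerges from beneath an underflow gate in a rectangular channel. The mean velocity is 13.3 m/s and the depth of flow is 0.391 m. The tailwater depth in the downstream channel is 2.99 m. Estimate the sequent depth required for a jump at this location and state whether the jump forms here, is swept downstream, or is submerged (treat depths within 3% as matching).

y₂ = 3.56 m; the jump is swept downstream

Fr₁ = V₁/√(g·y₁) = 13.3/√(9.81×0.391) = 6.79.
Bélanger equation: y₂/y₁ = ½[√(1 + 8Fr₁²) − 1] = ½[√369.9 − 1] = 9.12.
y₂ = 9.12 × 0.391 = 3.56 m.
Tailwater y_tw = 2.99 m: y_tw < y₂, so the jump is swept downstream.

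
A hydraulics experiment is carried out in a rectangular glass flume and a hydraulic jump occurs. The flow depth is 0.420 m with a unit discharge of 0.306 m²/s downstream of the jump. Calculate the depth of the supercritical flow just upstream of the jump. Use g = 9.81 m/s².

y₁ = 0.0893 m

V₂ = q/y₂ = 0.306/0.420 = 0.729 m/s; Fr₂ = V₂/√(g·y₂) = 0.359.
Since the conjugate-depth ratio holds either way, y₁/y₂ = ½[√(1 + 8Fr₂²) − 1] = ½[√2.031 − 1] = 0.213.
y₁ = 0.213 × 0.420 = 0.0893 m.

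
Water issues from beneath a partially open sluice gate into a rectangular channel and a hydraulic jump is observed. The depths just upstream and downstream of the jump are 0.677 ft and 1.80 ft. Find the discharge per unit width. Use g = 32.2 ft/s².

For a rectangular channel the momentum equation gives q² = ½·g·y₁·y₂·(y₁ + y₂) = ½×32.2×0.677×1.80×2.48 = 48.6.
q = √48.6 = 6.97 ft²/s.

q = 6.97 ft²/s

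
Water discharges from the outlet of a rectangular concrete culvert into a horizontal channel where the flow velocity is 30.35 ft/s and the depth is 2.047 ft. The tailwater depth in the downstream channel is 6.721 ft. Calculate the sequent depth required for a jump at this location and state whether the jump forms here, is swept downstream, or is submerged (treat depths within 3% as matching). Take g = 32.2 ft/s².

Fr₁ = V₁/√(g·y₁) = 30.35/√(32.2×2.047) = 3.738.
Sequent-depth ratio: y₂/y₁ = ½[√(1 + 8Fr₁²) − 1] = ½[√112.80 − 1] = 4.810.
y₂ = 4.810 × 2.047 = 9.847 ft.
Tailwater y_tw = 6.721 ft: y_tw < y₂, so the jump is swept downstream.

y₂ = 9.847 ft; the jump is swept downstream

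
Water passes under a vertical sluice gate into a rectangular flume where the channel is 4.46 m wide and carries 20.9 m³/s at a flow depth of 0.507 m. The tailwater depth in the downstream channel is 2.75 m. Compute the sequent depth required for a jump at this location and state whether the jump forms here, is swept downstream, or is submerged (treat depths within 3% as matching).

q = Q/b = 20.9/4.46 = 4.69 m²/s; V₁ = q/y₁ = 9.24 m/s. Fr₁ = V₁/√(g·y₁) = 4.14.
Sequent-depth ratio: y₂/y₁ = ½[√(1 + 8Fr₁²) − 1] = ½[√138.4 − 1] = 5.38.
y₂ = 5.38 × 0.507 = 2.73 m.
Tailwater y_tw = 2.75 m: y_tw ≈ y₂, so the jump forms here.

y₂ = 2.73 m; the jump forms here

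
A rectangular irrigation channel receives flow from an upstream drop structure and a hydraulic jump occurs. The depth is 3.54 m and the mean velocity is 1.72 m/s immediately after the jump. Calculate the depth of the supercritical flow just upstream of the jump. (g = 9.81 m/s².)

y₁ = 0.525 m

Fr₂ = V₂/√(g·y₂) = 1.72/√(9.81×3.54) = 0.292.
Applying the sequent-depth relation in reverse, y₁/y₂ = ½[√(1 + 8Fr₂²) − 1] = ½[√1.682 − 1] = 0.148.
y₁ = 0.148 × 3.54 = 0.525 m.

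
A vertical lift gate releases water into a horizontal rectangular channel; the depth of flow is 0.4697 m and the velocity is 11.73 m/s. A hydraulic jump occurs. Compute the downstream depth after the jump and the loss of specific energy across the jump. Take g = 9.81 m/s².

y₂ = 3.403 m; ΔE = 3.946 m

Fr₁ = V₁/√(g·y₁) = 11.73/√(9.81×0.4697) = 5.465.
Sequent-depth ratio: y₂/y₁ = ½[√(1 + 8Fr₁²) − 1] = ½[√239.89 − 1] = 7.244.
y₂ = 7.244 × 0.4697 = 3.403 m.
Head loss: ΔE = (y₂ − y₁)³/(4y₁y₂) = (3.403 − 0.4697)³/(4×0.4697×3.403) = 25.23/6.393 = 3.946 m.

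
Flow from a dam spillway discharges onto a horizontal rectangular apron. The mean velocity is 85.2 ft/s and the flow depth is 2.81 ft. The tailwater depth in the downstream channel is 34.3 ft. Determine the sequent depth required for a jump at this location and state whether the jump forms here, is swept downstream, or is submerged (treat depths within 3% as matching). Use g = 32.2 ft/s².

y₂ = 34.2 ft; the jump forms here

Fr₁ = V₁/√(g·y₁) = 85.2/√(32.2×2.81) = 8.96.
Sequent-depth ratio: y₂/y₁ = ½[√(1 + 8Fr₁²) − 1] = ½[√642.8 − 1] = 12.2.
y₂ = 12.2 × 2.81 = 34.2 ft.
Tailwater y_tw = 34.3 ft: y_tw ≈ y₂, so the jump forms here.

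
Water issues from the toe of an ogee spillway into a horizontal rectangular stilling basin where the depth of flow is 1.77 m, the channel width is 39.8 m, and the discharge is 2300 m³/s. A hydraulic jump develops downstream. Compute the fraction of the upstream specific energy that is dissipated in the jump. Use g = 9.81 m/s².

q = Q/b = 2300/39.8 = 57.8 m²/s; V₁ = q/y₁ = 32.6 m/s. Fr₁ = V₁/√(g·y₁) = 7.84.
By Bélanger, y₂/y₁ = ½[√(1 + 8Fr₁²) − 1] = ½[√492.1 − 1] = 10.6.
y₂ = 10.6 × 1.77 = 18.7 m.
E₁ = y₁ + V₁²/2g = 56.1 m. ΔE = (y₂ − y₁)³/(4y₁y₂) = 36.9 m. ΔE/E₁ = 36.9/56.1 = 0.657.

ΔE/E₁ = 0.657 (65.7%)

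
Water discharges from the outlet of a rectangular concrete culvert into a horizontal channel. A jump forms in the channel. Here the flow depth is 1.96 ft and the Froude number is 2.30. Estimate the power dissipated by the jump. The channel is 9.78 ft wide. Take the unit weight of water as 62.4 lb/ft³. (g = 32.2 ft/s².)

Fr₁ = 2.30 (given).
Bélanger equation: y₂/y₁ = ½[√(1 + 8Fr₁²) − 1] = ½[√43.32 − 1] = 2.79.
y₂ = 2.79 × 1.96 = 5.47 ft.
Head loss: ΔE = (y₂ − y₁)³/(4y₁y₂) = (5.47 − 1.96)³/(4×1.96×5.47) = 43.2/42.9 = 1.01 ft.
V₁ = Fr₁·√(g·y₁) = 2.30×√(32.2×1.96) = 18.3 ft/s; q = V₁·y₁ = 35.8 ft²/s. Q = q·b = 35.8 × 9.78 = 350 cfs. P = γ·Q·ΔE/550 = 62.4 × 350 × 1.01 / 550 = 40.1 hp.

P = 40.1 hp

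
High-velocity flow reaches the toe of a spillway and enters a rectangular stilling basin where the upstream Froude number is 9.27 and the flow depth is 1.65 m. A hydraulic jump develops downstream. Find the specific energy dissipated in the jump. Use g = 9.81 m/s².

Fr₁ = 9.27 (given).
Bélanger equation: y₂/y₁ = ½[√(1 + 8Fr₁²) − 1] = ½[√688.5 − 1] = 12.6.
y₂ = 12.6 × 1.65 = 20.8 m.
V₁ = Fr₁·√(g·y₁) = 9.27×√(9.81×1.65) = 37.3 m/s; q = V₁·y₁ = 61.5 m²/s. V₂ = q/y₂ = 61.5/20.8 = 2.96 m/s. E₁ = y₁ + V₁²/2g = 72.5 m; E₂ = y₂ + V₂²/2g = 21.3 m. ΔE = E₁ − E₂ = 51.3 m.

ΔE = 51.3 m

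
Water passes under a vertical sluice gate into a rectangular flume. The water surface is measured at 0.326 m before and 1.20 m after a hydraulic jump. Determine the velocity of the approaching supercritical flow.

For a rectangular channel the momentum equation gives q² = ½·g·y₁·y₂·(y₁ + y₂) = ½×9.81×0.326×1.20×1.53 = 2.93.
q = √2.93 = 1.71 m²/s.
V₁ = q/y₁ = 1.71/0.326 = 5.25 m/s.

V₁ = 5.25 m/s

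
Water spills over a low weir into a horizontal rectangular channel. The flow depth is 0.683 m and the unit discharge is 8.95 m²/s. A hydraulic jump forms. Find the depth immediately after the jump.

V₁ = q/y₁ = 8.95/0.683 = 13.1 m/s. Fr₁ = V₁/√(g·y₁) = 13.1/√(9.81×0.683) = 5.06.
By Bélanger, y₂/y₁ = ½[√(1 + 8Fr₁²) − 1] = ½[√206.0 − 1] = 6.68.
y₂ = 6.68 × 0.683 = 4.56 m.

y₂ = 4.56 m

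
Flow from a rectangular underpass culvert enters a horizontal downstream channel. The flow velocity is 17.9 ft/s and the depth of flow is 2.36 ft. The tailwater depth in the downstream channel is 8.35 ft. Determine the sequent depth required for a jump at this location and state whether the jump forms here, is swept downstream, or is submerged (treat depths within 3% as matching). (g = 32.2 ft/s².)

y₂ = 5.77 ft; the jump is submerged

Fr₁ = V₁/√(g·y₁) = 17.9/√(32.2×2.36) = 2.05.
Sequent-depth ratio: y₂/y₁ = ½[√(1 + 8Fr₁²) − 1] = ½[√34.73 − 1] = 2.45.
y₂ = 2.45 × 2.36 = 5.77 ft.
Tailwater y_tw = 8.35 ft: y_tw > y₂, so the jump is submerged.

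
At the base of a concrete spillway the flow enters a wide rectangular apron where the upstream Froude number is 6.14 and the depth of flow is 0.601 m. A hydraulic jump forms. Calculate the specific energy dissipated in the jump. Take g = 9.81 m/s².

ΔE = 6.83 m

Fr₁ = 6.14 (given).
By Bélanger, y₂/y₁ = ½[√(1 + 8Fr₁²) − 1] = ½[√302.6 − 1] = 8.20.
y₂ = 8.20 × 0.601 = 4.93 m.
V₁ = Fr₁·√(g·y₁) = 6.14×√(9.81×0.601) = 14.9 m/s; q = V₁·y₁ = 8.96 m²/s. V₂ = q/y₂ = 8.96/4.93 = 1.82 m/s. E₁ = y₁ + V₁²/2g = 11.9 m; E₂ = y₂ + V₂²/2g = 5.10 m. ΔE = E₁ − E₂ = 6.83 m.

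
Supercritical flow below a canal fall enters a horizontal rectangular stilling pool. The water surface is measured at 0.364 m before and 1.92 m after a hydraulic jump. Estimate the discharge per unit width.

q = 2.80 m²/s

For a rectangular channel the momentum equation gives q² = ½·g·y₁·y₂·(y₁ + y₂) = ½×9.81×0.364×1.92×2.28 = 7.83.
q = √7.83 = 2.80 m²/s.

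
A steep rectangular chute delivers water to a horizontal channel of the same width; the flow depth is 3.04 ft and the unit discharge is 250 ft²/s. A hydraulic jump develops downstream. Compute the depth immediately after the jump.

y₂ = 34.2 ft

V₁ = q/y₁ = 250/3.04 = 82.2 ft/s. Fr₁ = V₁/√(g·y₁) = 82.2/√(32.2×3.04) = 8.31.
Sequent-depth ratio: y₂/y₁ = ½[√(1 + 8Fr₁²) − 1] = ½[√553.7 − 1] = 11.3.
y₂ = 11.3 × 3.04 = 34.2 ft.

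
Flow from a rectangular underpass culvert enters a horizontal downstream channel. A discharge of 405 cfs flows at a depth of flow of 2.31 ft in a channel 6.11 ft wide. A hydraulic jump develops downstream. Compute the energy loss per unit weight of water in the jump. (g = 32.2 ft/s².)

q = Q/b = 405/6.11 = 66.3 ft²/s; V₁ = q/y₁ = 28.7 ft/s. Fr₁ = V₁/√(g·y₁) = 3.33.
Bélanger equation: y₂/y₁ = ½[√(1 + 8Fr₁²) − 1] = ½[√89.56 − 1] = 4.23.
y₂ = 4.23 × 2.31 = 9.78 ft.
V₂ = q/y₂ = 66.3/9.78 = 6.78 ft/s. E₁ = y₁ + V₁²/2g = 15.1 ft; E₂ = y₂ + V₂²/2g = 10.5 ft. ΔE = E₁ − E₂ = 4.61 ft.

ΔE = 4.61 ft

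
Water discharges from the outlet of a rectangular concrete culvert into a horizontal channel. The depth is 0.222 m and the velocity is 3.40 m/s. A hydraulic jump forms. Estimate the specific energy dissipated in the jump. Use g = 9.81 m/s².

Fr₁ = V₁/√(g·y₁) = 3.40/√(9.81×0.222) = 2.30.
From the momentum equation for a rectangular channel, y₂/y₁ = ½[√(1 + 8Fr₁²) − 1] = ½[√43.46 − 1] = 2.80.
y₂ = 2.80 × 0.222 = 0.621 m.
q = V₁·y₁ = 3.40 × 0.222 = 0.755 m²/s. V₂ = q/y₂ = 0.755/0.621 = 1.22 m/s. E₁ = y₁ + V₁²/2g = 0.811 m; E₂ = y₂ + V₂²/2g = 0.696 m. ΔE = E₁ − E₂ = 0.115 m.

ΔE = 0.115 m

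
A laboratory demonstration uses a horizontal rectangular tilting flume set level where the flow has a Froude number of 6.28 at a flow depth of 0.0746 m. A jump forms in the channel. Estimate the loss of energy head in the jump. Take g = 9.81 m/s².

ΔE = 0.898 m

Fr₁ = 6.28 (given).
Sequent-depth ratio: y₂/y₁ = ½[√(1 + 8Fr₁²) − 1] = ½[√316.5 − 1] = 8.40.
y₂ = 8.40 × 0.0746 = 0.626 m.
V₁ = Fr₁·√(g·y₁) = 6.28×√(9.81×0.0746) = 5.37 m/s; q = V₁·y₁ = 0.401 m²/s. V₂ = q/y₂ = 0.401/0.626 = 0.640 m/s. E₁ = y₁ + V₁²/2g = 1.55 m; E₂ = y₂ + V₂²/2g = 0.647 m. ΔE = E₁ − E₂ = 0.898 m.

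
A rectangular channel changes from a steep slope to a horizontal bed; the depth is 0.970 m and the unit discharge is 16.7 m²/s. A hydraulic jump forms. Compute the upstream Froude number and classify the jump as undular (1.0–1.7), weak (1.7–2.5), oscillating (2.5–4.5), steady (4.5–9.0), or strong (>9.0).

V₁ = q/y₁ = 16.7/0.970 = 17.2 m/s. Fr₁ = V₁/√(g·y₁) = 17.2/√(9.81×0.970) = 5.58.
Fr₁ = 5.58 lies in the steady range.

Fr₁ = 5.58; steady jump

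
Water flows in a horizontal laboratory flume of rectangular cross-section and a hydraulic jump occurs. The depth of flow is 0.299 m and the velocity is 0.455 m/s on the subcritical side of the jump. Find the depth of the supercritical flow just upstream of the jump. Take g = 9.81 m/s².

Fr₂ = V₂/√(g·y₂) = 0.455/√(9.81×0.299) = 0.266.
From the momentum equation (using Fr₂), y₁/y₂ = ½[√(1 + 8Fr₂²) − 1] = ½[√1.565 − 1] = 0.125.
y₁ = 0.125 × 0.299 = 0.0375 m.

y₁ = 0.0375 m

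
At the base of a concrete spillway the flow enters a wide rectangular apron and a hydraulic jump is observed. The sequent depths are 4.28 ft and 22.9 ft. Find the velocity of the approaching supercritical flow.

V₁ = 48.4 ft/s

For a rectangular channel the momentum equation gives q² = ½·g·y₁·y₂·(y₁ + y₂) = ½×32.2×4.28×22.9×27.2 = 42890.
q = √42890 = 207 ft²/s.
V₁ = q/y₁ = 207/4.28 = 48.4 ft/s.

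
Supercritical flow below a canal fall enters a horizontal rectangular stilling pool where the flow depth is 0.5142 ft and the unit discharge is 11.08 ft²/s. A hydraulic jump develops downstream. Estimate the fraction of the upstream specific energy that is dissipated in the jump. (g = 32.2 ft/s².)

V₁ = q/y₁ = 11.08/0.5142 = 21.55 ft/s. Fr₁ = V₁/√(g·y₁) = 21.55/√(32.2×0.5142) = 5.296.
Conjugate-depth relation: y₂/y₁ = ½[√(1 + 8Fr₁²) − 1] = ½[√225.35 − 1] = 7.006.
y₂ = 7.006 × 0.5142 = 3.602 ft.
E₁ = y₁ + V₁²/2g = 7.724 ft. ΔE = (y₂ − y₁)³/(4y₁y₂) = 3.975 ft. ΔE/E₁ = 3.975/7.724 = 0.515.

ΔE/E₁ = 0.515 (51.5%)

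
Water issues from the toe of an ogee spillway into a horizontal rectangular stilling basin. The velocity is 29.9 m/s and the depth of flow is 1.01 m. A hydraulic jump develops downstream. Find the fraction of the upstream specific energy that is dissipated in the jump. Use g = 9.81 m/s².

ΔE/E₁ = 0.713 (71.3%)

Fr₁ = V₁/√(g·y₁) = 29.9/√(9.81×1.01) = 9.50.
From the momentum equation for a rectangular channel, y₂/y₁ = ½[√(1 + 8Fr₁²) − 1] = ½[√722.8 − 1] = 12.9.
y₂ = 12.9 × 1.01 = 13.1 m.
E₁ = y₁ + V₁²/2g = 46.6 m. ΔE = (y₂ − y₁)³/(4y₁y₂) = 33.2 m. ΔE/E₁ = 33.2/46.6 = 0.713.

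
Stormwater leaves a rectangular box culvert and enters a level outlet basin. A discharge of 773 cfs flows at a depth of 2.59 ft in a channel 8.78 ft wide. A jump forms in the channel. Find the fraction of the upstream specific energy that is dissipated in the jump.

ΔE/E₁ = 0.358 (35.8%)

q = Q/b = 773/8.78 = 88.0 ft²/s; V₁ = q/y₁ = 34.0 ft/s. Fr₁ = V₁/√(g·y₁) = 3.72.
By Bélanger, y₂/y₁ = ½[√(1 + 8Fr₁²) − 1] = ½[√111.8 − 1] = 4.79.
y₂ = 4.79 × 2.59 = 12.4 ft.
E₁ = y₁ + V₁²/2g = 20.5 ft. ΔE = (y₂ − y₁)³/(4y₁y₂) = 7.35 ft. ΔE/E₁ = 7.35/20.5 = 0.358.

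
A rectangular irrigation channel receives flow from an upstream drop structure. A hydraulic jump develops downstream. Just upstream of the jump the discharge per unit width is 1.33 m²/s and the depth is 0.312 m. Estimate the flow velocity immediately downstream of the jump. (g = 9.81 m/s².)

V₂ = 1.43 m/s

V₁ = q/y₁ = 1.33/0.312 = 4.26 m/s. Fr₁ = V₁/√(g·y₁) = 4.26/√(9.81×0.312) = 2.44.
By Bélanger, y₂/y₁ = ½[√(1 + 8Fr₁²) − 1] = ½[√48.50 − 1] = 2.98.
y₂ = 2.98 × 0.312 = 0.930 m.
V₂ = q/y₂ = 1.33/0.930 = 1.43 m/s.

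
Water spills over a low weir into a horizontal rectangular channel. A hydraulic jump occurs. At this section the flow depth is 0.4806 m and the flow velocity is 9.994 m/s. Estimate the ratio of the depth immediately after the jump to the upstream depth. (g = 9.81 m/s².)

y₂/y₁ = 6.028

Fr₁ = V₁/√(g·y₁) = 9.994/√(9.81×0.4806) = 4.603.
Conjugate-depth relation: y₂/y₁ = ½[√(1 + 8Fr₁²) − 1] = ½[√170.48 − 1] = 6.028.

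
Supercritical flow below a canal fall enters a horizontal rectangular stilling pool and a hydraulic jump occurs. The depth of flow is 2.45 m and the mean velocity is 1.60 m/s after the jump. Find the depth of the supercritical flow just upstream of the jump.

Fr₂ = V₂/√(g·y₂) = 1.60/√(9.81×2.45) = 0.326.
The Bélanger relation is symmetric: y₁/y₂ = ½[√(1 + 8Fr₂²) − 1] = ½[√1.852 − 1] = 0.180.
y₁ = 0.180 × 2.45 = 0.442 m.

y₁ = 0.442 m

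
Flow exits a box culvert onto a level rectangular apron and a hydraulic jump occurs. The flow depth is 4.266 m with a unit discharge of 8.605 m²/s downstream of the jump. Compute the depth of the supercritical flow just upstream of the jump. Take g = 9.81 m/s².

y₁ = 0.7110 m

V₂ = q/y₂ = 8.605/4.266 = 2.017 m/s; Fr₂ = V₂/√(g·y₂) = 0.3118.
Applying the sequent-depth relation in reverse, y₁/y₂ = ½[√(1 + 8Fr₂²) − 1] = ½[√1.7778 − 1] = 0.1667.
y₁ = 0.1667 × 4.266 = 0.7110 m.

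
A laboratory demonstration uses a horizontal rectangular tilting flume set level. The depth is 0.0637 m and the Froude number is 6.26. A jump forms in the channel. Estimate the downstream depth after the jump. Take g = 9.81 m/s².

y₂ = 0.533 m

Fr₁ = 6.26 (given).
Conjugate-depth relation: y₂/y₁ = ½[√(1 + 8Fr₁²) − 1] = ½[√314.5 − 1] = 8.37.
y₂ = 8.37 × 0.0637 = 0.533 m.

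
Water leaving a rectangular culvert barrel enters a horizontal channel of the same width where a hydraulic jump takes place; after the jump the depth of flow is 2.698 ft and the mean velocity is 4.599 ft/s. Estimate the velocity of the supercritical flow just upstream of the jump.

Fr₂ = V₂/√(g·y₂) = 4.599/√(32.2×2.698) = 0.4934.
From the momentum equation (using Fr₂), y₁/y₂ = ½[√(1 + 8Fr₂²) − 1] = ½[√2.9477 − 1] = 0.3584.
y₁ = 0.3584 × 2.698 = 0.9671 ft.
V₁ = q/y₁ = 12.41/0.9671 = 12.83 ft/s.

V₁ = 12.83 ft/s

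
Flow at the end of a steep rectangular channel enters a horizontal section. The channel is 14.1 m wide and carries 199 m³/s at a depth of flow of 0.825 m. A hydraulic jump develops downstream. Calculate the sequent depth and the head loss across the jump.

q = Q/b = 199/14.1 = 14.1 m²/s; V₁ = q/y₁ = 17.1 m/s. Fr₁ = V₁/√(g·y₁) = 6.01.
Sequent-depth ratio: y₂/y₁ = ½[√(1 + 8Fr₁²) − 1] = ½[√290.3 − 1] = 8.02.
y₂ = 8.02 × 0.825 = 6.62 m.
V₂ = q/y₂ = 14.1/6.62 = 2.13 m/s. E₁ = y₁ + V₁²/2g = 15.7 m; E₂ = y₂ + V₂²/2g = 6.85 m. ΔE = E₁ − E₂ = 8.89 m.

y₂ = 6.62 m; ΔE = 8.89 m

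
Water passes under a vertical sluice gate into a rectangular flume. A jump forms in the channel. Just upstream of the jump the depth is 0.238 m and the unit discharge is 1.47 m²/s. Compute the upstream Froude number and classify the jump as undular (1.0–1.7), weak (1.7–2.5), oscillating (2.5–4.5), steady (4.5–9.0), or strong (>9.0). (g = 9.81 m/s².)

Fr₁ = 4.04; oscillating jump

V₁ = q/y₁ = 1.47/0.238 = 6.18 m/s. Fr₁ = V₁/√(g·y₁) = 6.18/√(9.81×0.238) = 4.04.
Fr₁ = 4.04 lies in the oscillating range.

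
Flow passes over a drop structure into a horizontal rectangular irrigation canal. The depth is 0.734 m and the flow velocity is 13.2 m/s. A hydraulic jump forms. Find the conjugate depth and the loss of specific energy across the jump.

y₂ = 4.75 m; ΔE = 4.65 m

Fr₁ = V₁/√(g·y₁) = 13.2/√(9.81×0.734) = 4.92.
Bélanger equation: y₂/y₁ = ½[√(1 + 8Fr₁²) − 1] = ½[√194.6 − 1] = 6.47.
y₂ = 6.47 × 0.734 = 4.75 m.
Head loss: ΔE = (y₂ − y₁)³/(4y₁y₂) = (4.75 − 0.734)³/(4×0.734×4.75) = 64.9/14.0 = 4.65 m.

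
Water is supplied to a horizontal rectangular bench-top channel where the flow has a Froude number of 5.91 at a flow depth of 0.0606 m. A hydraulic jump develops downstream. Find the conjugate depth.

y₂ = 0.477 m

Fr₁ = 5.91 (given).
From the momentum equation for a rectangular channel, y₂/y₁ = ½[√(1 + 8Fr₁²) − 1] = ½[√280.4 − 1] = 7.87.
y₂ = 7.87 × 0.0606 = 0.477 m.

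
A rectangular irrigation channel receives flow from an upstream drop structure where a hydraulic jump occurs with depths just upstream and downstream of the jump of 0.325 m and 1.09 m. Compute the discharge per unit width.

For a rectangular channel the momentum equation gives q² = ½·g·y₁·y₂·(y₁ + y₂) = ½×9.81×0.325×1.09×1.42 = 2.46.
q = √2.46 = 1.57 m²/s.

q = 1.57 m²/s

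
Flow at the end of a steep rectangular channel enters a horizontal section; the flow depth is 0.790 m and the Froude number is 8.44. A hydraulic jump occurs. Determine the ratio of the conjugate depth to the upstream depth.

y₂/y₁ = 11.4

Fr₁ = 8.44 (given).
Sequent-depth ratio: y₂/y₁ = ½[√(1 + 8Fr₁²) − 1] = ½[√570.9 − 1] = 11.4.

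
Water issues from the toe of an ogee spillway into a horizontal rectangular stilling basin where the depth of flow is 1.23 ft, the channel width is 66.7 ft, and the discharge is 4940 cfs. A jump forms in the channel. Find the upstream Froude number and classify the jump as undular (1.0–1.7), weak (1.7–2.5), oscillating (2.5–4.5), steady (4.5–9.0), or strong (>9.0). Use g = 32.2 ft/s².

Fr₁ = 9.57; strong jump

q = Q/b = 4940/66.7 = 74.1 ft²/s; V₁ = q/y₁ = 60.2 ft/s. Fr₁ = V₁/√(g·y₁) = 9.57.
Fr₁ = 9.57 lies in the strong range.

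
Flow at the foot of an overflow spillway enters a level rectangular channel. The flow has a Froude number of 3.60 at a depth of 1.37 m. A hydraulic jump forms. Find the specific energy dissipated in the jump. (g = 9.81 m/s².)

ΔE = 3.51 m

Fr₁ = 3.60 (given).
From the momentum equation for a rectangular channel, y₂/y₁ = ½[√(1 + 8Fr₁²) − 1] = ½[√104.7 − 1] = 4.62.
y₂ = 4.62 × 1.37 = 6.32 m.
Head loss: ΔE = (y₂ − y₁)³/(4y₁y₂) = (6.32 − 1.37)³/(4×1.37×6.32) = 122/34.7 = 3.51 m.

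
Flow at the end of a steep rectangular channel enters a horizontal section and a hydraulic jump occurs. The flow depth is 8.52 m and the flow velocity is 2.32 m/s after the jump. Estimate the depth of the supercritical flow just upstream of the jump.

y₁ = 0.984 m

Fr₂ = V₂/√(g·y₂) = 2.32/√(9.81×8.52) = 0.254.
The Bélanger relation is symmetric: y₁/y₂ = ½[√(1 + 8Fr₂²) − 1] = ½[√1.515 − 1] = 0.115.
y₁ = 0.115 × 8.52 = 0.984 m.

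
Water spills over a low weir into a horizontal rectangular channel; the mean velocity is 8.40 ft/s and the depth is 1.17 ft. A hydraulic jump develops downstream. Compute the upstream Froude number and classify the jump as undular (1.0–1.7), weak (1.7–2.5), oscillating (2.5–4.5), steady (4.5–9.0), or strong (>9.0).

Fr₁ = 1.37; undular jump

Fr₁ = V₁/√(g·y₁) = 8.40/√(32.2×1.17) = 1.37.
Fr₁ = 1.37 lies in the undular range.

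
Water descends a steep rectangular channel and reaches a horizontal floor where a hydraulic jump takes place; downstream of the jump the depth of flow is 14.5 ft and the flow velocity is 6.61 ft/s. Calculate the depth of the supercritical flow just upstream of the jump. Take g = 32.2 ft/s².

Fr₂ = V₂/√(g·y₂) = 6.61/√(32.2×14.5) = 0.306.
Applying the sequent-depth relation in reverse, y₁/y₂ = ½[√(1 + 8Fr₂²) − 1] = ½[√1.749 − 1] = 0.161.
y₁ = 0.161 × 14.5 = 2.34 ft.

y₁ = 2.34 ft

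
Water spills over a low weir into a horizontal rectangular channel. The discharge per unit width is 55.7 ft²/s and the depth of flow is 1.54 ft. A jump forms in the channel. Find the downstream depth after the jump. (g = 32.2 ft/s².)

y₂ = 10.4 ft

V₁ = q/y₁ = 55.7/1.54 = 36.2 ft/s. Fr₁ = V₁/√(g·y₁) = 36.2/√(32.2×1.54) = 5.14.
From the momentum equation for a rectangular channel, y₂/y₁ = ½[√(1 + 8Fr₁²) − 1] = ½[√212.0 − 1] = 6.78.
y₂ = 6.78 × 1.54 = 10.4 ft.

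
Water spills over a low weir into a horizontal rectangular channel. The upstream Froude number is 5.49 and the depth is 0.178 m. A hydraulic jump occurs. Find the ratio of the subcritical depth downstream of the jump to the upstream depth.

Fr₁ = 5.49 (given).
From the momentum equation for a rectangular channel, y₂/y₁ = ½[√(1 + 8Fr₁²) − 1] = ½[√242.1 − 1] = 7.28.

y₂/y₁ = 7.28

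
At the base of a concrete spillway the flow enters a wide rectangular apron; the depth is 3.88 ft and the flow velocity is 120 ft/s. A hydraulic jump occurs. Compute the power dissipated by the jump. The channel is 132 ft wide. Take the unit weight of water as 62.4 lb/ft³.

P = 1181512 hp

Fr₁ = V₁/√(g·y₁) = 120/√(32.2×3.88) = 10.7.
Bélanger equation: y₂/y₁ = ½[√(1 + 8Fr₁²) − 1] = ½[√923.1 − 1] = 14.7.
y₂ = 14.7 × 3.88 = 57.0 ft.
q = V₁·y₁ = 120 × 3.88 = 466 ft²/s. V₂ = q/y₂ = 466/57.0 = 8.17 ft/s. E₁ = y₁ + V₁²/2g = 227 ft; E₂ = y₂ + V₂²/2g = 58.0 ft. ΔE = E₁ − E₂ = 169 ft.
Q = q·b = 466 × 132 = 61459 cfs. P = γ·Q·ΔE/550 = 62.4 × 61459 × 169 / 550 = 1181512 hp.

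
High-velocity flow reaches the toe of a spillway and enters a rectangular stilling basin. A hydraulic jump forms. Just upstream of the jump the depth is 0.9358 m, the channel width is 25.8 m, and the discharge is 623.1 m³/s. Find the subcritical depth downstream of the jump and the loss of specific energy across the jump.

q = Q/b = 623.1/25.8 = 24.15 m²/s; V₁ = q/y₁ = 25.81 m/s. Fr₁ = V₁/√(g·y₁) = 8.518.
Bélanger equation: y₂/y₁ = ½[√(1 + 8Fr₁²) − 1] = ½[√581.43 − 1] = 11.56.
y₂ = 11.56 × 0.9358 = 10.81 m.
V₂ = q/y₂ = 24.15/10.81 = 2.233 m/s. E₁ = y₁ + V₁²/2g = 34.88 m; E₂ = y₂ + V₂²/2g = 11.07 m. ΔE = E₁ − E₂ = 23.81 m.

y₂ = 10.81 m; ΔE = 23.81 m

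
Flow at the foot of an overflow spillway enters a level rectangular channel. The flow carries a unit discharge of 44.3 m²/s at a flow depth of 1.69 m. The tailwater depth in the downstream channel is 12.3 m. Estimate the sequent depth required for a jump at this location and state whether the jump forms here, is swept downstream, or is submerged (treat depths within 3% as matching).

y₂ = 14.6 m; the jump is swept downstream

V₁ = q/y₁ = 44.3/1.69 = 26.2 m/s. Fr₁ = V₁/√(g·y₁) = 26.2/√(9.81×1.69) = 6.44.
From the momentum equation for a rectangular channel, y₂/y₁ = ½[√(1 + 8Fr₁²) − 1] = ½[√332.6 − 1] = 8.62.
y₂ = 8.62 × 1.69 = 14.6 m.
Tailwater y_tw = 12.3 m: y_tw < y₂, so the jump is swept downstream.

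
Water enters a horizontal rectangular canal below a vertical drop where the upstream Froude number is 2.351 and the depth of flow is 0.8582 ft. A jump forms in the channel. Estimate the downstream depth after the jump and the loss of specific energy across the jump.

Fr₁ = 2.351 (given).
Conjugate-depth relation: y₂/y₁ = ½[√(1 + 8Fr₁²) − 1] = ½[√45.218 − 1] = 2.862.
y₂ = 2.862 × 0.8582 = 2.456 ft.
V₁ = Fr₁·√(g·y₁) = 2.351×√(32.2×0.8582) = 12.36 ft/s; q = V₁·y₁ = 10.61 ft²/s. V₂ = q/y₂ = 10.61/2.456 = 4.318 ft/s. E₁ = y₁ + V₁²/2g = 3.230 ft; E₂ = y₂ + V₂²/2g = 2.746 ft. ΔE = E₁ − E₂ = 0.4841 ft.

y₂ = 2.456 ft; ΔE = 0.4841 ft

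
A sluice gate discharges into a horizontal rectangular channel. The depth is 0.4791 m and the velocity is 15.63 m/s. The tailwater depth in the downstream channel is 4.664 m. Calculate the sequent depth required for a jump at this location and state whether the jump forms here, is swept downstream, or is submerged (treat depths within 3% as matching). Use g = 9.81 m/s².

y₂ = 4.651 m; the jump forms here

Fr₁ = V₁/√(g·y₁) = 15.63/√(9.81×0.4791) = 7.210.
Conjugate-depth relation: y₂/y₁ = ½[√(1 + 8Fr₁²) − 1] = ½[√416.83 − 1] = 9.708.
y₂ = 9.708 × 0.4791 = 4.651 m.
Tailwater y_tw = 4.664 m: y_tw ≈ y₂, so the jump forms here.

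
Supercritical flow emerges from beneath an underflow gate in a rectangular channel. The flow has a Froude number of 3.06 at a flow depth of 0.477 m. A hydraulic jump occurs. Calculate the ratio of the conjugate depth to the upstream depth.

y₂/y₁ = 3.86

Fr₁ = 3.06 (given).
Bélanger equation: y₂/y₁ = ½[√(1 + 8Fr₁²) − 1] = ½[√75.91 − 1] = 3.86.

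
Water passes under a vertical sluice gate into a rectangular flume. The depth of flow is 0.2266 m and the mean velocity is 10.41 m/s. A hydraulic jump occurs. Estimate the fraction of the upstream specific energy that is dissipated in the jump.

ΔE/E₁ = 0.619 (61.9%)

Fr₁ = V₁/√(g·y₁) = 10.41/√(9.81×0.2266) = 6.982.
By Bélanger, y₂/y₁ = ½[√(1 + 8Fr₁²) − 1] = ½[√391.00 − 1] = 9.387.
y₂ = 9.387 × 0.2266 = 2.127 m.
E₁ = y₁ + V₁²/2g = 5.750 m. ΔE = (y₂ − y₁)³/(4y₁y₂) = 3.560 m. ΔE/E₁ = 3.560/5.750 = 0.619.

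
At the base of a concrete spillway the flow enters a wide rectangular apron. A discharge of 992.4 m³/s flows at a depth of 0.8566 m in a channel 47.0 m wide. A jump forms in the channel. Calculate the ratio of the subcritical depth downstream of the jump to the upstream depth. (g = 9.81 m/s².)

q = Q/b = 992.4/47.0 = 21.11 m²/s; V₁ = q/y₁ = 24.65 m/s. Fr₁ = V₁/√(g·y₁) = 8.503.
Sequent-depth ratio: y₂/y₁ = ½[√(1 + 8Fr₁²) − 1] = ½[√579.45 − 1] = 11.54.

y₂/y₁ = 11.54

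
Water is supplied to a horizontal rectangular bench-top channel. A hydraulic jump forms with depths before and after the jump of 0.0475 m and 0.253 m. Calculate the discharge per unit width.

q = 0.133 m²/s

For a rectangular channel the momentum equation gives q² = ½·g·y₁·y₂·(y₁ + y₂) = ½×9.81×0.0475×0.253×0.300 = 0.0177.
q = √0.0177 = 0.133 m²/s.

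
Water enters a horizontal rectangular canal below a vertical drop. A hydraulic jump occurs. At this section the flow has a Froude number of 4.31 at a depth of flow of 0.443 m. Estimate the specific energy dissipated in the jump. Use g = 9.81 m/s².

ΔE = 1.94 m

Fr₁ = 4.31 (given).
From the momentum equation for a rectangular channel, y₂/y₁ = ½[√(1 + 8Fr₁²) − 1] = ½[√149.6 − 1] = 5.62.
y₂ = 5.62 × 0.443 = 2.49 m.
Head loss: ΔE = (y₂ − y₁)³/(4y₁y₂) = (2.49 − 0.443)³/(4×0.443×2.49) = 8.55/4.41 = 1.94 m.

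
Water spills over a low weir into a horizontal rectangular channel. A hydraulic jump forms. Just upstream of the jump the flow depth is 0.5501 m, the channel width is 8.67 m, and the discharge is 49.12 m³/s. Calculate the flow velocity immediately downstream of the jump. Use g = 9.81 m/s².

q = Q/b = 49.12/8.67 = 5.666 m²/s; V₁ = q/y₁ = 10.30 m/s. Fr₁ = V₁/√(g·y₁) = 4.433.
Sequent-depth ratio: y₂/y₁ = ½[√(1 + 8Fr₁²) − 1] = ½[√158.24 − 1] = 5.790.
y₂ = 5.790 × 0.5501 = 3.185 m.
V₂ = q/y₂ = 5.666/3.185 = 1.779 m/s.

V₂ = 1.779 m/s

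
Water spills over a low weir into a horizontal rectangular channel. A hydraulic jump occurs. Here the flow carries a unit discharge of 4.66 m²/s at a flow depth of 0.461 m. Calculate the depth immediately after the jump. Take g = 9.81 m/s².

y₂ = 2.88 m

V₁ = q/y₁ = 4.66/0.461 = 10.1 m/s. Fr₁ = V₁/√(g·y₁) = 10.1/√(9.81×0.461) = 4.75.
Conjugate-depth relation: y₂/y₁ = ½[√(1 + 8Fr₁²) − 1] = ½[√181.8 − 1] = 6.24.
y₂ = 6.24 × 0.461 = 2.88 m.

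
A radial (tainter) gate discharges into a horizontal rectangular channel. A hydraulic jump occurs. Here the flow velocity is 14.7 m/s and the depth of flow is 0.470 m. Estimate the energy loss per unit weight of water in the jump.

Fr₁ = V₁/√(g·y₁) = 14.7/√(9.81×0.470) = 6.85.
Conjugate-depth relation: y₂/y₁ = ½[√(1 + 8Fr₁²) − 1] = ½[√375.9 − 1] = 9.19.
y₂ = 9.19 × 0.470 = 4.32 m.
Head loss: ΔE = (y₂ − y₁)³/(4y₁y₂) = (4.32 − 0.470)³/(4×0.470×4.32) = 57.1/8.12 = 7.03 m.

ΔE = 7.03 m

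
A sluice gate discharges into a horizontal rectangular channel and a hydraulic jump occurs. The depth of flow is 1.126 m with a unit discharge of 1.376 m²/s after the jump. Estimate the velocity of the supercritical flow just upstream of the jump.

V₁ = 5.520 m/s

V₂ = q/y₂ = 1.376/1.126 = 1.222 m/s; Fr₂ = V₂/√(g·y₂) = 0.3677.
From the momentum equation (using Fr₂), y₁/y₂ = ½[√(1 + 8Fr₂²) − 1] = ½[√2.0815 − 1] = 0.2214.
y₁ = 0.2214 × 1.126 = 0.2493 m.
V₁ = q/y₁ = 1.376/0.2493 = 5.520 m/s.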